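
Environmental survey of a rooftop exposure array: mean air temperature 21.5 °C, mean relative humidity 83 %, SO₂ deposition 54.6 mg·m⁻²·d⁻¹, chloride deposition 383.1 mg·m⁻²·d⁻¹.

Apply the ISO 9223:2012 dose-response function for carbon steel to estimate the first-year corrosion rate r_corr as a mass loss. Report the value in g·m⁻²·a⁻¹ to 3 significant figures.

carbon steel: T>10 °C ⇒ hinge -0.054·(21.5−10) = -0.6210
  SO₂ term: 1.77·54.6^0.52·exp(0.02·83-0.6210) = 40.04
  Cl⁻ term: 0.102·383.1^0.62·exp(0.033·83+0.04·21.5) = 149
  sum: 40.04 + 149 → r_corr = 189.1 μm/a
Convert to mass loss: 189.1 μm/a × 7.85 g/cm³ = 1484 g·m⁻²·a⁻¹

r_corr = 1.48e+03 g·m⁻²·a⁻¹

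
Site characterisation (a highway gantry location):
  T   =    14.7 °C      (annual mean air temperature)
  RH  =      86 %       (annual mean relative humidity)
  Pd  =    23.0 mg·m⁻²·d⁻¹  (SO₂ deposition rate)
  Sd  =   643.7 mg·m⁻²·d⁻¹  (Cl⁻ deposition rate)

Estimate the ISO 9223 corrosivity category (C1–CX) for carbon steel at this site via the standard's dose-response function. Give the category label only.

CX

carbon steel: temperature factor f = -0.054·(4.7) = -0.2538
  sulphur-dioxide contribution → 39.16 μm/a
  chloride contribution → 172.9 μm/a
  ⇒ r_corr(carbon steel) = 212.1 μm/a
ISO 9223 Table 2 (carbon steel): 200 < 212 ≤ 700 μm/a ⇒ CX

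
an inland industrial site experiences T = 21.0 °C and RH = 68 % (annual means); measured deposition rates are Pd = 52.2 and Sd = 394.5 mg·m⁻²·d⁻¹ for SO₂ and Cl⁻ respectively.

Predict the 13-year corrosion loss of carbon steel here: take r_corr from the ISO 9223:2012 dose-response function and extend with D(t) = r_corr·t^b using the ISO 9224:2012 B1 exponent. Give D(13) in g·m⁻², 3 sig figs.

carbon steel: temperature factor f = -0.054·(11.0) = -0.5940
  Pd branch = 1.77·Pd^0.52·e^(0.02·RH+f) = 29.77 μm/a
  Sd branch = 0.102·Sd^0.62·e^(0.033·RH+0.04·T) = 90.68 μm/a
  r_corr = 29.77 + 90.68 = 120.5 μm/a
Long-term exponent b (ISO 9224 Table 2, B1) = 0.523
  D(13) = 120.5 × 13^0.523 = 120.5 × 3.825 = 460.7 μm
  Mass loss = 460.7 μm × 7.85 g/cm³ = 3616 g·m⁻²

D(13) = 3.62e+03 g·m⁻²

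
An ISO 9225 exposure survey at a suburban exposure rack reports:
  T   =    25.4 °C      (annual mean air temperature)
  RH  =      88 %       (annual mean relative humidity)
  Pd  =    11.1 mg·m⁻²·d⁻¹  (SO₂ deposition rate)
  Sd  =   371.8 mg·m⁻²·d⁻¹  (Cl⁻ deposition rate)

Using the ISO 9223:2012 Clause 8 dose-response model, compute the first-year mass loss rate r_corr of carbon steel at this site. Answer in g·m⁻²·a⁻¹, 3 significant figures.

r_corr = 1.71e+03 g·m⁻²·a⁻¹

carbon steel: f(T) = -0.054·(T−10) [T>10 °C] = -0.8316
  SO₂ term: 1.77·11.1^0.52·exp(0.02·88-0.8316) = 15.66
  Sd branch = 0.102·Sd^0.62·e^(0.033·RH+0.04·T) = 201.7 μm/a
  r_corr = 15.66 + 201.7 = 217.3 μm/a
Convert to mass loss: 217.3 μm/a × 7.85 g/cm³ = 1706 g·m⁻²·a⁻¹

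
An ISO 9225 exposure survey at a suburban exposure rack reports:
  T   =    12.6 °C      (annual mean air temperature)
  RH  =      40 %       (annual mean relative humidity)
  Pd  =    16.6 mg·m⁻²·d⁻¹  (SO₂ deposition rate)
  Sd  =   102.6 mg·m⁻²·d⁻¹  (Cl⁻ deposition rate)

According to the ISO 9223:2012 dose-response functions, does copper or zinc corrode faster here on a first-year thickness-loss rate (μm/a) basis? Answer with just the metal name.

copper: f(T) = -0.080·(T−10) [T>10 °C] = -0.2080
  sulphur-dioxide contribution → 0.09465 μm/a
  chloride contribution → 0.2801 μm/a
  total first-year rate 0.3747 μm/a
zinc: temperature factor f = -0.071·(2.6) = -0.1846
  sulphur-dioxide contribution → 0.2325 μm/a
  chloride contribution → 0.9851 μm/a
  ⇒ r_corr(zinc) = 1.218 μm/a
Ordering by μm/a: zinc (1.22) > copper (0.375)

zinc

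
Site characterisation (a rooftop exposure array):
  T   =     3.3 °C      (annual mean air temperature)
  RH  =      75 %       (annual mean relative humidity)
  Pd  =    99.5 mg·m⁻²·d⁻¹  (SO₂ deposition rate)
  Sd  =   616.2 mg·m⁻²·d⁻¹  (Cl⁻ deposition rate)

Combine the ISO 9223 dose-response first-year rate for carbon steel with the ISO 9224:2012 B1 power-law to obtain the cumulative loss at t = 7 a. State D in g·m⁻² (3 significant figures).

carbon steel: f(T) = +0.150·(T−10) [T≤10 °C] = -1.0050
  sulphur-dioxide contribution → 31.76 μm/a
  chloride contribution → 74.21 μm/a
  total first-year rate 106 μm/a
Power-law: D(7) = r_corr · 7^0.523
  D(7) = 106 × 7^0.523 = 106 × 2.767 = 293.2 μm
  Mass loss = 293.2 μm × 7.85 g/cm³ = 2301 g·m⁻²

D(7) = 2.30e+03 g·m⁻²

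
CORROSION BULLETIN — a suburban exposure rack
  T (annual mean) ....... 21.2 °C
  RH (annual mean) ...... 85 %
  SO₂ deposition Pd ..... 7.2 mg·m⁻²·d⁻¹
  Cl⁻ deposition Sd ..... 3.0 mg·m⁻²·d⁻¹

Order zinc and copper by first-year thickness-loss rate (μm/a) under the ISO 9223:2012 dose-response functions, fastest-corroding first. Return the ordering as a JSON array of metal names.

["copper", "zinc"]

zinc: f(T) = -0.071·(T−10) [T>10 °C] = -0.7952
  sulphur-dioxide contribution → 0.6927 μm/a
  chloride contribution → 0.3917 μm/a
  ⇒ r_corr(zinc) = 1.084 μm/a
copper: temperature factor f = -0.080·(11.2) = -0.8960
  sulphur-dioxide contribution → 0.5446 μm/a
  chloride contribution → 0.8311 μm/a
  ⇒ r_corr(copper) = 1.376 μm/a
Ordering by μm/a: copper (1.38) > zinc (1.08)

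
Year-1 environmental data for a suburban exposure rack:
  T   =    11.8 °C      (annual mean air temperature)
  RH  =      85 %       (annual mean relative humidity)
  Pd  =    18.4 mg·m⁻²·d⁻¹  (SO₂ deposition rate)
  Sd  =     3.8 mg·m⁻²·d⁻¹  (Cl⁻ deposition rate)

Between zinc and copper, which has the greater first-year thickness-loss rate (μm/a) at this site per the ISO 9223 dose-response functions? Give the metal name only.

zinc

zinc: temperature factor f = -0.071·(1.8) = -0.1278
  Pd branch = 0.0129·Pd^0.44·e^(0.046·RH+f) = 2.04 μm/a
  Cl⁻ term: 0.0175·3.8^0.57·exp(0.008·85+0.085·11.8) = 0.2016
  r_corr = 2.04 + 0.2016 = 2.242 μm/a
copper: T>10 °C ⇒ hinge -0.080·(11.8−10) = -0.1440
  Pd branch = 0.0053·Pd^0.26·e^(0.059·RH+f) = 1.474 μm/a
  Cl⁻ term: 0.01025·3.8^0.27·exp(0.036·85+0.049·11.8) = 0.5589
  sum: 1.474 + 0.5589 → r_corr = 2.033 μm/a
Ordering by μm/a: zinc (2.24) > copper (2.03)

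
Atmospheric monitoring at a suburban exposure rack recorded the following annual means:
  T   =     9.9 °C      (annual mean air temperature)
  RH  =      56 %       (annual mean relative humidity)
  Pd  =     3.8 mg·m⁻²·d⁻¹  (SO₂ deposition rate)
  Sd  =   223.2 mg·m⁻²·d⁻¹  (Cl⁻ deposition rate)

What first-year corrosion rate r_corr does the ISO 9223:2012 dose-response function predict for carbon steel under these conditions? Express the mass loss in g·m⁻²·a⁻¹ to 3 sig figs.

carbon steel: T≤10 °C ⇒ hinge +0.150·(9.9−10) = -0.0150
  Pd branch = 1.77·Pd^0.52·e^(0.02·RH+f) = 10.7 μm/a
  Cl⁻ term: 0.102·223.2^0.62·exp(0.033·56+0.04·9.9) = 27.5
  sum: 10.7 + 27.5 → r_corr = 38.2 μm/a
Convert to mass loss: 38.2 μm/a × 7.85 g/cm³ = 299.9 g·m⁻²·a⁻¹

r_corr = 300 g·m⁻²·a⁻¹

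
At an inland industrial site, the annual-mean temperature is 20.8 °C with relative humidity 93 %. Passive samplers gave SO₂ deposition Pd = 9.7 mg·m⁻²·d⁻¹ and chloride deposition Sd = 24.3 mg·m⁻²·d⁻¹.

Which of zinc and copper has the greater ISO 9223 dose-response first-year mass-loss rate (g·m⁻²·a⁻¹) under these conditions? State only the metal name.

zinc: T>10 °C ⇒ hinge -0.071·(20.8−10) = -0.7668
  SO₂ term: 0.0129·9.7^0.44·exp(0.046·93-0.7668) = 1.174
  Cl⁻ term: 0.0175·24.3^0.57·exp(0.008·93+0.085·20.8) = 1.33
  r_corr = 1.174 + 1.33 = 2.504 μm/a
  mass loss = 2.504 μm/a × 7.14 g/cm³ = 17.88 g·m⁻²·a⁻¹
copper: T>10 °C ⇒ hinge -0.080·(20.8−10) = -0.8640
  SO₂ term: 0.0053·9.7^0.26·exp(0.059·93-0.8640) = 0.974
  Cl⁻ term: 0.01025·24.3^0.27·exp(0.036·93+0.049·20.8) = 1.912
  r_corr = 0.974 + 1.912 = 2.886 μm/a
  mass loss = 2.886 μm/a × 8.96 g/cm³ = 25.86 g·m⁻²·a⁻¹
Ordering by g·m⁻²·a⁻¹: copper (25.9) > zinc (17.9)

copper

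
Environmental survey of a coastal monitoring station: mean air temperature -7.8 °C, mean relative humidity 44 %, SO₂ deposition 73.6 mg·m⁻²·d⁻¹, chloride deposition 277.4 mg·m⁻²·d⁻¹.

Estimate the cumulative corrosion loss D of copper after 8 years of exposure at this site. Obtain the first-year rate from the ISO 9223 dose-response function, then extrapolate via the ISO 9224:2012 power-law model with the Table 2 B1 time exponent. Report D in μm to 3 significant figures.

D(8) = 0.716 μm

copper: T≤10 °C ⇒ hinge +0.126·(-7.8−10) = -2.2428
  Pd branch = 0.0053·Pd^0.26·e^(0.059·RH+f) = 0.02307 μm/a
  Sd branch = 0.01025·Sd^0.27·e^(0.036·RH+0.049·T) = 0.1557 μm/a
  sum: 0.02307 + 0.1557 → r_corr = 0.1788 μm/a
Power-law: D(8) = r_corr · 8^0.667
  D(8) = 0.1788 × 8^0.667 = 0.1788 × 4.003 = 0.7156 μm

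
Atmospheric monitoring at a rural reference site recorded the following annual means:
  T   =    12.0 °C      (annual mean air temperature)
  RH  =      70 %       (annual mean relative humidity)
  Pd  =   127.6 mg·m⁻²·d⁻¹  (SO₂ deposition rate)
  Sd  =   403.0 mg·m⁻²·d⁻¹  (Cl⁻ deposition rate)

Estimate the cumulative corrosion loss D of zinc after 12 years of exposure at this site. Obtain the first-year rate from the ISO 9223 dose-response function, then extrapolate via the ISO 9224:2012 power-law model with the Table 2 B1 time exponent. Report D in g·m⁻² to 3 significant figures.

zinc: f(T) = -0.071·(T−10) [T>10 °C] = -0.1420
  SO₂ term: 0.0129·127.6^0.44·exp(0.046·70-0.1420) = 2.365
  Cl⁻ term: 0.0175·403.0^0.57·exp(0.008·70+0.085·12.0) = 2.596
  r_corr = 2.365 + 2.596 = 4.961 μm/a
ISO 9224: D(t) = r_corr · t^b with b = 0.813 (zinc, B1)
  D(12) = 4.961 × 12^0.813 = 4.961 × 7.54 = 37.41 μm
  Mass loss = 37.41 μm × 7.14 g/cm³ = 267.1 g·m⁻²

D(12) = 267 g·m⁻²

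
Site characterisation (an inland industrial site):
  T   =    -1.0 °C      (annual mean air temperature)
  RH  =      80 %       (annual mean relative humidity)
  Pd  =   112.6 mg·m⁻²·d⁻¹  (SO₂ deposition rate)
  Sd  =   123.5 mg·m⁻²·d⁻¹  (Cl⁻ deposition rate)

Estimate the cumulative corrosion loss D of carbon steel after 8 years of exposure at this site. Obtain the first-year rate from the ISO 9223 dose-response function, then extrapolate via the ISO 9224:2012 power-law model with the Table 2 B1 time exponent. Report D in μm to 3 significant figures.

carbon steel: f(T) = +0.150·(T−10) [T≤10 °C] = -1.6500
  SO₂ term: 1.77·112.6^0.52·exp(0.02·80-1.6500) = 19.64
  Sd branch = 0.102·Sd^0.62·e^(0.033·RH+0.04·T) = 27.2 μm/a
  r_corr = 19.64 + 27.2 = 46.84 μm/a
Power-law: D(8) = r_corr · 8^0.523
  D(8) = 46.84 × 8^0.523 = 46.84 × 2.967 = 139 μm

D(8) = 139 μm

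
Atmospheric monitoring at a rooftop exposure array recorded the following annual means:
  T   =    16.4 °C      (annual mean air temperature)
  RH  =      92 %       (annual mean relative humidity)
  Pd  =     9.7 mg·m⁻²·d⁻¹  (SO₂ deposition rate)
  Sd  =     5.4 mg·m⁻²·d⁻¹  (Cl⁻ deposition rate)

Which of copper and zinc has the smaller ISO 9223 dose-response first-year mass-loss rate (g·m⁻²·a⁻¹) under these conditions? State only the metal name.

zinc

copper: temperature factor f = -0.080·(6.4) = -0.5120
  sulphur-dioxide contribution → 1.306 μm/a
  chloride contribution → 0.9905 μm/a
  total first-year rate 2.296 μm/a
  mass loss = 2.296 μm/a × 8.96 g/cm³ = 20.57 g·m⁻²·a⁻¹
zinc: temperature factor f = -0.071·(6.4) = -0.4544
  sulphur-dioxide contribution → 1.532 μm/a
  chloride contribution → 0.3851 μm/a
  total first-year rate 1.917 μm/a
  mass loss = 1.917 μm/a × 7.14 g/cm³ = 13.69 g·m⁻²·a⁻¹
Ordering by g·m⁻²·a⁻¹: copper (20.6) > zinc (13.7)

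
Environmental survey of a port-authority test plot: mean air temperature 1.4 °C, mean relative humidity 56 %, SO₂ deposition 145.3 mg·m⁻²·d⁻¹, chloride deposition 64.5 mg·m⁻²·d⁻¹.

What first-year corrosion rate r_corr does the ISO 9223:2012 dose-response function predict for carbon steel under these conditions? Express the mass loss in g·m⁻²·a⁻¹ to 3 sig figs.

carbon steel: f(T) = +0.150·(T−10) [T≤10 °C] = -1.2900
  Pd branch = 1.77·Pd^0.52·e^(0.02·RH+f) = 19.88 μm/a
  Cl⁻ term: 0.102·64.5^0.62·exp(0.033·56+0.04·1.4) = 9.066
  r_corr = 19.88 + 9.066 = 28.95 μm/a
Convert to mass loss: 28.95 μm/a × 7.85 g/cm³ = 227.3 g·m⁻²·a⁻¹

r_corr = 227 g·m⁻²·a⁻¹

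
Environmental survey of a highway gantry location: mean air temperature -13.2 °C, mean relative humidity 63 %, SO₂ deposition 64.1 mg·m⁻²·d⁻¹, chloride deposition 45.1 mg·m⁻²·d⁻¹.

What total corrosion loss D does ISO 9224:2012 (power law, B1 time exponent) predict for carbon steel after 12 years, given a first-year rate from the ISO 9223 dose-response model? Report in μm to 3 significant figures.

D(12) = 24.9 μm

carbon steel: f(T) = +0.150·(T−10) [T≤10 °C] = -3.4800
  sulphur-dioxide contribution → 1.673 μm/a
  chloride contribution → 5.102 μm/a
  ⇒ r_corr(carbon steel) = 6.775 μm/a
Power-law: D(12) = r_corr · 12^0.523
  D(12) = 6.775 × 12^0.523 = 6.775 × 3.668 = 24.85 μm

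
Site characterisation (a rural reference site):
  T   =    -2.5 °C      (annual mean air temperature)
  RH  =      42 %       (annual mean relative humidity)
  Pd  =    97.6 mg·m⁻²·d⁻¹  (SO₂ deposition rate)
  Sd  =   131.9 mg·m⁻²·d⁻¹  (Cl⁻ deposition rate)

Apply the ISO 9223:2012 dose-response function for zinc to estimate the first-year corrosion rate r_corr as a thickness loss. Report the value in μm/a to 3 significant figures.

zinc: T≤10 °C ⇒ hinge +0.038·(-2.5−10) = -0.4750
  Pd branch = 0.0129·Pd^0.44·e^(0.046·RH+f) = 0.4156 μm/a
  Sd branch = 0.0175·Sd^0.57·e^(0.008·RH+0.085·T) = 0.32 μm/a
  sum: 0.4156 + 0.32 → r_corr = 0.7357 μm/a

r_corr = 0.736 μm/a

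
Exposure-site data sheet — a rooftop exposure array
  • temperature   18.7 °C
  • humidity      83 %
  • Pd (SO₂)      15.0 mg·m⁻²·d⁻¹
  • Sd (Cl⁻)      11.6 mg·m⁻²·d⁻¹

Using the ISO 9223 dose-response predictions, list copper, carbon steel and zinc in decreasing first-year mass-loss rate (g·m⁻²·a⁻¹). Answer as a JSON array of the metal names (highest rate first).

copper: T>10 °C ⇒ hinge -0.080·(18.7−10) = -0.6960
  Pd branch = 0.0053·Pd^0.26·e^(0.059·RH+f) = 0.7154 μm/a
  Cl⁻ term: 0.01025·11.6^0.27·exp(0.036·83+0.049·18.7) = 0.9857
  sum: 0.7154 + 0.9857 → r_corr = 1.701 μm/a
  mass loss = 1.701 μm/a × 8.96 g/cm³ = 15.24 g·m⁻²·a⁻¹
carbon steel: temperature factor f = -0.054·(8.7) = -0.4698
  SO₂ term: 1.77·15.0^0.52·exp(0.02·83-0.4698) = 23.79
  Sd branch = 0.102·Sd^0.62·e^(0.033·RH+0.04·T) = 15.24 μm/a
  sum: 23.79 + 15.24 → r_corr = 39.03 μm/a
  mass loss = 39.03 μm/a × 7.85 g/cm³ = 306.4 g·m⁻²·a⁻¹
zinc: f(T) = -0.071·(T−10) [T>10 °C] = -0.6177
  Pd branch = 0.0129·Pd^0.44·e^(0.046·RH+f) = 1.042 μm/a
  Sd branch = 0.0175·Sd^0.57·e^(0.008·RH+0.085·T) = 0.6737 μm/a
  r_corr = 1.042 + 0.6737 = 1.716 μm/a
  mass loss = 1.716 μm/a × 7.14 g/cm³ = 12.25 g·m⁻²·a⁻¹
Ordering by g·m⁻²·a⁻¹: carbon steel (306) > copper (15.2) > zinc (12.3)

["carbon steel", "copper", "zinc"]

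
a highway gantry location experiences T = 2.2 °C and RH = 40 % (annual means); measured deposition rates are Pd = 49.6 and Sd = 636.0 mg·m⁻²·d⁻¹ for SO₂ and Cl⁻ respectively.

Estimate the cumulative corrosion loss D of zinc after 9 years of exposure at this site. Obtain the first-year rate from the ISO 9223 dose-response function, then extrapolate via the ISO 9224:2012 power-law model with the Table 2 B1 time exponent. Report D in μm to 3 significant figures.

zinc: f(T) = +0.038·(T−10) [T≤10 °C] = -0.2964
  sulphur-dioxide contribution → 0.3365 μm/a
  chloride contribution → 1.151 μm/a
  ⇒ r_corr(zinc) = 1.488 μm/a
Power-law: D(9) = r_corr · 9^0.813
  D(9) = 1.488 × 9^0.813 = 1.488 × 5.968 = 8.879 μm

D(9) = 8.88 μm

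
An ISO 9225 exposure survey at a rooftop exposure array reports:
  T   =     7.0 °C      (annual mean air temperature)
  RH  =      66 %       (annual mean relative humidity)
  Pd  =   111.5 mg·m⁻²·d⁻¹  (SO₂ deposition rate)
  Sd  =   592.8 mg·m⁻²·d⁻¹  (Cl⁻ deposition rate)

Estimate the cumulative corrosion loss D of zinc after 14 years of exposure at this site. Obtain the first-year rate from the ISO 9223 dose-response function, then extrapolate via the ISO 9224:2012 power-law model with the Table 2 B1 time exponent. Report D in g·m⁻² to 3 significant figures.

D(14) = 241 g·m⁻²

zinc: temperature factor f = +0.038·(-3.0) = -0.1140
  Pd branch = 0.0129·Pd^0.44·e^(0.046·RH+f) = 1.907 μm/a
  Sd branch = 0.0175·Sd^0.57·e^(0.008·RH+0.085·T) = 2.048 μm/a
  sum: 1.907 + 2.048 → r_corr = 3.955 μm/a
Long-term exponent b (ISO 9224 Table 2, B1) = 0.813
  D(14) = 3.955 × 14^0.813 = 3.955 × 8.547 = 33.8 μm
  Mass loss = 33.8 μm × 7.14 g/cm³ = 241.4 g·m⁻²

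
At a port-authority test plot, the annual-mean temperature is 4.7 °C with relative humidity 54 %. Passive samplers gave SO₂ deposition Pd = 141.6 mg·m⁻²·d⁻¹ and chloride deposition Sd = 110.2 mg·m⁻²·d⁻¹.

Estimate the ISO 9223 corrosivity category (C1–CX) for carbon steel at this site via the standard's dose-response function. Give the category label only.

C3

carbon steel: T≤10 °C ⇒ hinge +0.150·(4.7−10) = -0.7950
  Pd branch = 1.77·Pd^0.52·e^(0.02·RH+f) = 30.92 μm/a
  Cl⁻ term: 0.102·110.2^0.62·exp(0.033·54+0.04·4.7) = 13.5
  sum: 30.92 + 13.5 → r_corr = 44.42 μm/a
ISO 9223 Table 2 (carbon steel): 25 < 44.4 ≤ 50 μm/a ⇒ C3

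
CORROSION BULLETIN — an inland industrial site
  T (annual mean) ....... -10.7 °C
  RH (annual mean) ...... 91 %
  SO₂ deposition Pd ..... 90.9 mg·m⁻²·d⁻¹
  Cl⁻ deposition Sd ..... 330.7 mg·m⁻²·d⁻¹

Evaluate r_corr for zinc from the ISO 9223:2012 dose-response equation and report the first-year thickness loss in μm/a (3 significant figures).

zinc: f(T) = +0.038·(T−10) [T≤10 °C] = -0.7866
  Pd branch = 0.0129·Pd^0.44·e^(0.046·RH+f) = 2.81 μm/a
  Cl⁻ term: 0.0175·330.7^0.57·exp(0.008·91+0.085·-10.7) = 0.3984
  r_corr = 2.81 + 0.3984 = 3.208 μm/a

r_corr = 3.21 μm/a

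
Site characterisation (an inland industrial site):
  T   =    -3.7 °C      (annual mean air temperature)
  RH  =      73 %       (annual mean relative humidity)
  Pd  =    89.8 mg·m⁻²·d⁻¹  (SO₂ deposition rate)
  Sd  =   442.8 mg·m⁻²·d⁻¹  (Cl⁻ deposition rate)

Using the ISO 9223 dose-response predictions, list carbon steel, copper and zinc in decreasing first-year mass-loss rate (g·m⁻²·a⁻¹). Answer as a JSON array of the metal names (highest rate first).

carbon steel: T≤10 °C ⇒ hinge +0.150·(-3.7−10) = -2.0550
  SO₂ term: 1.77·89.8^0.52·exp(0.02·73-2.0550) = 10.12
  Sd branch = 0.102·Sd^0.62·e^(0.033·RH+0.04·T) = 42.77 μm/a
  sum: 10.12 + 42.77 → r_corr = 52.9 μm/a
  mass loss = 52.9 μm/a × 7.85 g/cm³ = 415.2 g·m⁻²·a⁻¹
copper: temperature factor f = +0.126·(-13.7) = -1.7262
  Pd branch = 0.0053·Pd^0.26·e^(0.059·RH+f) = 0.2254 μm/a
  Cl⁻ term: 0.01025·442.8^0.27·exp(0.036·73+0.049·-3.7) = 0.6135
  r_corr = 0.2254 + 0.6135 = 0.8389 μm/a
  mass loss = 0.8389 μm/a × 8.96 g/cm³ = 7.516 g·m⁻²·a⁻¹
zinc: T≤10 °C ⇒ hinge +0.038·(-3.7−10) = -0.5206
  SO₂ term: 0.0129·89.8^0.44·exp(0.046·73-0.5206) = 1.593
  Sd branch = 0.0175·Sd^0.57·e^(0.008·RH+0.085·T) = 0.7386 μm/a
  r_corr = 1.593 + 0.7386 = 2.332 μm/a
  mass loss = 2.332 μm/a × 7.14 g/cm³ = 16.65 g·m⁻²·a⁻¹
Ordering by g·m⁻²·a⁻¹: carbon steel (415) > zinc (16.6) > copper (7.52)

["carbon steel", "zinc", "copper"]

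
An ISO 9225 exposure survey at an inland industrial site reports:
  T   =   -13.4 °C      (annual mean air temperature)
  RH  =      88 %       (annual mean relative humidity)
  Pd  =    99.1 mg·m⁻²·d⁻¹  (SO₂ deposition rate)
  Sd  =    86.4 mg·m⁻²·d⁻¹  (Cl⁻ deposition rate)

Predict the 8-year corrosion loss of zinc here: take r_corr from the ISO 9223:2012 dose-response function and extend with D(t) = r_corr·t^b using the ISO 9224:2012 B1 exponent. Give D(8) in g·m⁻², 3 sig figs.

D(8) = 94.4 g·m⁻²

zinc: temperature factor f = +0.038·(-23.4) = -0.8892
  sulphur-dioxide contribution → 2.295 μm/a
  chloride contribution → 0.1439 μm/a
  ⇒ r_corr(zinc) = 2.438 μm/a
ISO 9224: D(t) = r_corr · t^b with b = 0.813 (zinc, B1)
  D(8) = 2.438 × 8^0.813 = 2.438 × 5.423 = 13.22 μm
  Mass loss = 13.22 μm × 7.14 g/cm³ = 94.41 g·m⁻²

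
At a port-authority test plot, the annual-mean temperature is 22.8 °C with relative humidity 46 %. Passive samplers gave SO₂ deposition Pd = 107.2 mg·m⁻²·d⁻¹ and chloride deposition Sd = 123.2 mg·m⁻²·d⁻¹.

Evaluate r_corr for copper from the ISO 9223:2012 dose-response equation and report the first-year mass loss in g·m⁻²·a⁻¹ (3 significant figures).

copper: temperature factor f = -0.080·(12.8) = -1.0240
  sulphur-dioxide contribution → 0.09685 μm/a
  chloride contribution → 0.602 μm/a
  total first-year rate 0.6988 μm/a
Convert to mass loss: 0.6988 μm/a × 8.96 g/cm³ = 6.261 g·m⁻²·a⁻¹

r_corr = 6.26 g·m⁻²·a⁻¹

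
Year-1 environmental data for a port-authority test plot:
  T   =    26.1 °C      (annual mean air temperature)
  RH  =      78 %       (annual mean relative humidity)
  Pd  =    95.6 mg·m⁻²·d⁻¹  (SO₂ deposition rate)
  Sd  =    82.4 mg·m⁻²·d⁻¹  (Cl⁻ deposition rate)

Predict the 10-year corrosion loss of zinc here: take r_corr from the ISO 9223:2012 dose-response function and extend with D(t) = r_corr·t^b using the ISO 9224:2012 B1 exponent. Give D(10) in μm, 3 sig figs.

zinc: f(T) = -0.071·(T−10) [T>10 °C] = -1.1431
  SO₂ term: 0.0129·95.6^0.44·exp(0.046·78-1.1431) = 1.106
  Sd branch = 0.0175·Sd^0.57·e^(0.008·RH+0.085·T) = 3.712 μm/a
  sum: 1.106 + 3.712 → r_corr = 4.818 μm/a
ISO 9224: D(t) = r_corr · t^b with b = 0.813 (zinc, B1)
  D(10) = 4.818 × 10^0.813 = 4.818 × 6.501 = 31.32 μm

D(10) = 31.3 μm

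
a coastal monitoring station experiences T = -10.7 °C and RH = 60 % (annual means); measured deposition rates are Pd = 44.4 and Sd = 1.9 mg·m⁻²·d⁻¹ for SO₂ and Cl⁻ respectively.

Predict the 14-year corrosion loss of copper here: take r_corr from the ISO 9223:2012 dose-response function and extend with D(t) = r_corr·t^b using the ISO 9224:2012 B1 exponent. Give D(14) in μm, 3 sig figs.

D(14) = 0.574 μm

copper: f(T) = +0.126·(T−10) [T≤10 °C] = -2.6082
  sulphur-dioxide contribution → 0.03608 μm/a
  chloride contribution → 0.06257 μm/a
  ⇒ r_corr(copper) = 0.09865 μm/a
Power-law: D(14) = r_corr · 14^0.667
  D(14) = 0.09865 × 14^0.667 = 0.09865 × 5.814 = 0.5735 μm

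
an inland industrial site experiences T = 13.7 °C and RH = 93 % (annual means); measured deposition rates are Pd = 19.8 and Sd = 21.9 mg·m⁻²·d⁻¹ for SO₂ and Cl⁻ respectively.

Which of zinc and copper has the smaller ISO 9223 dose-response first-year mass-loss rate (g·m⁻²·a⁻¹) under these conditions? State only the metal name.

zinc: temperature factor f = -0.071·(3.7) = -0.2627
  Pd branch = 0.0129·Pd^0.44·e^(0.046·RH+f) = 2.66 μm/a
  Sd branch = 0.0175·Sd^0.57·e^(0.008·RH+0.085·T) = 0.6854 μm/a
  r_corr = 2.66 + 0.6854 = 3.346 μm/a
  mass loss = 3.346 μm/a × 7.14 g/cm³ = 23.89 g·m⁻²·a⁻¹
copper: temperature factor f = -0.080·(3.7) = -0.2960
  SO₂ term: 0.0053·19.8^0.26·exp(0.059·93-0.2960) = 2.069
  Cl⁻ term: 0.01025·21.9^0.27·exp(0.036·93+0.049·13.7) = 1.313
  sum: 2.069 + 1.313 → r_corr = 3.382 μm/a
  mass loss = 3.382 μm/a × 8.96 g/cm³ = 30.3 g·m⁻²·a⁻¹
Ordering by g·m⁻²·a⁻¹: copper (30.3) > zinc (23.9)

zinc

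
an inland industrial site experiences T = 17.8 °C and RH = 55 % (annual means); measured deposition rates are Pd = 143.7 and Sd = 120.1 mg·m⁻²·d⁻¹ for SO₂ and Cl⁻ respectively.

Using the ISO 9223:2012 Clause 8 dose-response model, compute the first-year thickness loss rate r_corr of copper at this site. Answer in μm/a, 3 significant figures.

copper: temperature factor f = -0.080·(7.8) = -0.6240
  SO₂ term: 0.0053·143.7^0.26·exp(0.059·55-0.6240) = 0.2652
  Sd branch = 0.01025·Sd^0.27·e^(0.036·RH+0.049·T) = 0.647 μm/a
  sum: 0.2652 + 0.647 → r_corr = 0.9121 μm/a

r_corr = 0.912 μm/a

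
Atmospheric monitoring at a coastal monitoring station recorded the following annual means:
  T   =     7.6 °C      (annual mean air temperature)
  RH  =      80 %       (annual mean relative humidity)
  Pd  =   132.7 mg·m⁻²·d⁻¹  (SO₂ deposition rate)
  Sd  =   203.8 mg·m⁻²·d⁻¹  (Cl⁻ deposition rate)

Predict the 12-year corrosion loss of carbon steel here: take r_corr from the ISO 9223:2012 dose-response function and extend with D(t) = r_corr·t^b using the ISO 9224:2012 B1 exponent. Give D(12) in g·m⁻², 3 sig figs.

carbon steel: f(T) = +0.150·(T−10) [T≤10 °C] = -0.3600
  Pd branch = 1.77·Pd^0.52·e^(0.02·RH+f) = 77.69 μm/a
  Sd branch = 0.102·Sd^0.62·e^(0.033·RH+0.04·T) = 52.34 μm/a
  sum: 77.69 + 52.34 → r_corr = 130 μm/a
ISO 9224: D(t) = r_corr · t^b with b = 0.523 (carbon steel, B1)
  D(12) = 130 × 12^0.523 = 130 × 3.668 = 477 μm
  Mass loss = 477 μm × 7.85 g/cm³ = 3744 g·m⁻²

D(12) = 3.74e+03 g·m⁻²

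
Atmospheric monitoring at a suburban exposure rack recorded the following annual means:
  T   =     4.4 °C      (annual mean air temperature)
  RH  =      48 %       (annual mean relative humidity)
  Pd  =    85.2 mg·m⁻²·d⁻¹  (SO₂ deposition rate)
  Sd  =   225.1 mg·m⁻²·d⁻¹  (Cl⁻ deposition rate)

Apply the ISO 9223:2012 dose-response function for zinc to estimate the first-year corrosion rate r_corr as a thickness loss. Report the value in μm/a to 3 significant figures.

zinc: f(T) = +0.038·(T−10) [T≤10 °C] = -0.2128
  SO₂ term: 0.0129·85.2^0.44·exp(0.046·48-0.2128) = 0.6706
  Cl⁻ term: 0.0175·225.1^0.57·exp(0.008·48+0.085·4.4) = 0.8186
  r_corr = 0.6706 + 0.8186 = 1.489 μm/a

r_corr = 1.49 μm/a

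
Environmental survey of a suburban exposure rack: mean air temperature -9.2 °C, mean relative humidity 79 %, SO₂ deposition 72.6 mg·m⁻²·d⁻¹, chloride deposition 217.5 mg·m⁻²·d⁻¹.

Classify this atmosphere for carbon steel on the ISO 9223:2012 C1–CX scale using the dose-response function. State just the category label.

carbon steel: temperature factor f = +0.150·(-19.2) = -2.8800
  Pd branch = 1.77·Pd^0.52·e^(0.02·RH+f) = 4.478 μm/a
  Sd branch = 0.102·Sd^0.62·e^(0.033·RH+0.04·T) = 26.93 μm/a
  r_corr = 4.478 + 26.93 = 31.41 μm/a
ISO 9223 Table 2 (carbon steel): 25 < 31.4 ≤ 50 μm/a ⇒ C3

C3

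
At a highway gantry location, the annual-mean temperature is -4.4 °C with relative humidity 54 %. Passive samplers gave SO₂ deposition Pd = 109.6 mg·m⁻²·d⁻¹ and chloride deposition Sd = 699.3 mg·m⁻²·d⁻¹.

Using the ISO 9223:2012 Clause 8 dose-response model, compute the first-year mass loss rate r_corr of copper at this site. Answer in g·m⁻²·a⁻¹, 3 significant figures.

copper: T≤10 °C ⇒ hinge +0.126·(-4.4−10) = -1.8144
  sulphur-dioxide contribution → 0.07084 μm/a
  chloride contribution → 0.3384 μm/a
  total first-year rate 0.4092 μm/a
Convert to mass loss: 0.4092 μm/a × 8.96 g/cm³ = 3.667 g·m⁻²·a⁻¹

r_corr = 3.67 g·m⁻²·a⁻¹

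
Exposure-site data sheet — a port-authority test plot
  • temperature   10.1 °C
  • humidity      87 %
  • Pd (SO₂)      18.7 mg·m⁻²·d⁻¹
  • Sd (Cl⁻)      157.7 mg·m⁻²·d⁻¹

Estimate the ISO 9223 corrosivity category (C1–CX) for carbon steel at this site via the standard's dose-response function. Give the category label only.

C5

carbon steel: f(T) = -0.054·(T−10) [T>10 °C] = -0.0054
  SO₂ term: 1.77·18.7^0.52·exp(0.02·87-0.0054) = 45.99
  Sd branch = 0.102·Sd^0.62·e^(0.033·RH+0.04·T) = 62.17 μm/a
  sum: 45.99 + 62.17 → r_corr = 108.2 μm/a
Category bounds: 80…200 μm/a bracket r_corr ⇒ C5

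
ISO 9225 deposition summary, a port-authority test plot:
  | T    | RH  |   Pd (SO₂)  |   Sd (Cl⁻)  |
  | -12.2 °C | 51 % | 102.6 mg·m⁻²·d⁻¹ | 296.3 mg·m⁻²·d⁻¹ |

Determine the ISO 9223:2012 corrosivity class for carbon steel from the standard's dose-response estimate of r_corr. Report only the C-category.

carbon steel: f(T) = +0.150·(T−10) [T≤10 °C] = -3.3300
  SO₂ term: 1.77·102.6^0.52·exp(0.02·51-3.3300) = 1.952
  Sd branch = 0.102·Sd^0.62·e^(0.033·RH+0.04·T) = 11.48 μm/a
  sum: 1.952 + 11.48 → r_corr = 13.44 μm/a
Category bounds: 1.3…25 μm/a bracket r_corr ⇒ C2

C2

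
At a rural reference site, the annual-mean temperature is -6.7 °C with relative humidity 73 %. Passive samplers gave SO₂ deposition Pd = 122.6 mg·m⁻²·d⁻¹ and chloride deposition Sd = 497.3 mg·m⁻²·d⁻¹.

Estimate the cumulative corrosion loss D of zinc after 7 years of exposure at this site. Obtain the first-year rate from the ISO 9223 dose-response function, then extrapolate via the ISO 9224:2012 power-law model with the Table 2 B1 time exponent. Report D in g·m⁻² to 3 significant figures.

zinc: T≤10 °C ⇒ hinge +0.038·(-6.7−10) = -0.6346
  sulphur-dioxide contribution → 1.63 μm/a
  chloride contribution → 0.6115 μm/a
  total first-year rate 2.242 μm/a
Long-term exponent b (ISO 9224 Table 2, B1) = 0.813
  D(7) = 2.242 × 7^0.813 = 2.242 × 4.865 = 10.91 μm
  Mass loss = 10.91 μm × 7.14 g/cm³ = 77.87 g·m⁻²

D(7) = 77.9 g·m⁻²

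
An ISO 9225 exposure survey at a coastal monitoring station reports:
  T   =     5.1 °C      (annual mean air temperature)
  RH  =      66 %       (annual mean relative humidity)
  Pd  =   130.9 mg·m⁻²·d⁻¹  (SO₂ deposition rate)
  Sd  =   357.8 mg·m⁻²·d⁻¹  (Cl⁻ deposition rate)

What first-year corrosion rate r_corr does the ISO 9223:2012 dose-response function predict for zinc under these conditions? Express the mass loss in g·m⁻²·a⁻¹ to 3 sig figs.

r_corr = 22.9 g·m⁻²·a⁻¹

zinc: T≤10 °C ⇒ hinge +0.038·(5.1−10) = -0.1862
  SO₂ term: 0.0129·130.9^0.44·exp(0.046·66-0.1862) = 1.904
  Cl⁻ term: 0.0175·357.8^0.57·exp(0.008·66+0.085·5.1) = 1.307
  sum: 1.904 + 1.307 → r_corr = 3.211 μm/a
Convert to mass loss: 3.211 μm/a × 7.14 g/cm³ = 22.93 g·m⁻²·a⁻¹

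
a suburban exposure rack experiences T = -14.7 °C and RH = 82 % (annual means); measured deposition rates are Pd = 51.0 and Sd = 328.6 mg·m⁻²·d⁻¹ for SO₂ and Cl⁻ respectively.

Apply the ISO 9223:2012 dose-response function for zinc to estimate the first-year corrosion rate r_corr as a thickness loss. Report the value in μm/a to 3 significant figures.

r_corr = 1.50 μm/a

zinc: f(T) = +0.038·(T−10) [T≤10 °C] = -0.9386
  SO₂ term: 0.0129·51.0^0.44·exp(0.046·82-0.9386) = 1.237
  Cl⁻ term: 0.0175·328.6^0.57·exp(0.008·82+0.085·-14.7) = 0.2629
  sum: 1.237 + 0.2629 → r_corr = 1.5 μm/a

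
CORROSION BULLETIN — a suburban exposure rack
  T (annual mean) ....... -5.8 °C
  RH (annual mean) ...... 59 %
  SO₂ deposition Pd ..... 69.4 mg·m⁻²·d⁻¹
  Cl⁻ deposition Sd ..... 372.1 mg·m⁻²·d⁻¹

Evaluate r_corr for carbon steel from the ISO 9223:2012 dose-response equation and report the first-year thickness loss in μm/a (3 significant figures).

r_corr = 27.1 μm/a

carbon steel: T≤10 °C ⇒ hinge +0.150·(-5.8−10) = -2.3700
  sulphur-dioxide contribution → 4.883 μm/a
  chloride contribution → 22.24 μm/a
  total first-year rate 27.13 μm/a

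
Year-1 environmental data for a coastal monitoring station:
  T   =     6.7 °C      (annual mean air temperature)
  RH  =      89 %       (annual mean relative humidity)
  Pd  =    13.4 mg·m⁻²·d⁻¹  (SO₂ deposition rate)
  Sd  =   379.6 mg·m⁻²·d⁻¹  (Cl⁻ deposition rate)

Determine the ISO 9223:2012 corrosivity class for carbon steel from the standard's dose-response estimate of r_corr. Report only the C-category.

carbon steel: T≤10 °C ⇒ hinge +0.150·(6.7−10) = -0.4950
  sulphur-dioxide contribution → 24.67 μm/a
  chloride contribution → 99.93 μm/a
  ⇒ r_corr(carbon steel) = 124.6 μm/a
ISO 9223 Table 2 (carbon steel): 80 < 125 ≤ 200 μm/a ⇒ C5

C5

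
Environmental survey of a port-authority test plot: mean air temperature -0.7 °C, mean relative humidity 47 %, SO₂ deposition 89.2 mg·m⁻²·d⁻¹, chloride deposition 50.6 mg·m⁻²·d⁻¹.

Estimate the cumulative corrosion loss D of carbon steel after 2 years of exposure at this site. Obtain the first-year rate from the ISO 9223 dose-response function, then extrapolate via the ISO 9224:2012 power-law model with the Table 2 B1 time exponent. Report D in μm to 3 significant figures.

carbon steel: f(T) = +0.150·(T−10) [T≤10 °C] = -1.6050
  SO₂ term: 1.77·89.2^0.52·exp(0.02·47-1.6050) = 9.405
  Sd branch = 0.102·Sd^0.62·e^(0.033·RH+0.04·T) = 5.328 μm/a
  sum: 9.405 + 5.328 → r_corr = 14.73 μm/a
ISO 9224: D(t) = r_corr · t^b with b = 0.523 (carbon steel, B1)
  D(2) = 14.73 × 2^0.523 = 14.73 × 1.437 = 21.17 μm

D(2) = 21.2 μm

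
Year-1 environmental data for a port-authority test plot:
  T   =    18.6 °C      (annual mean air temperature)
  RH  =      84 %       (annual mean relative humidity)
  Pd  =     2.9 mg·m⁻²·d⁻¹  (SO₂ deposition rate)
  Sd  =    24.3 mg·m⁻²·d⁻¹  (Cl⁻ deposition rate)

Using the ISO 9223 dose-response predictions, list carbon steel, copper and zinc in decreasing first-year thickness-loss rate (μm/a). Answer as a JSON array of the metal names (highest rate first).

["carbon steel", "copper", "zinc"]

carbon steel: T>10 °C ⇒ hinge -0.054·(18.6−10) = -0.4644
  sulphur-dioxide contribution → 10.38 μm/a
  chloride contribution → 24.81 μm/a
  ⇒ r_corr(carbon steel) = 35.2 μm/a
copper: f(T) = -0.080·(T−10) [T>10 °C] = -0.6880
  sulphur-dioxide contribution → 0.499 μm/a
  chloride contribution → 1.242 μm/a
  ⇒ r_corr(copper) = 1.741 μm/a
zinc: T>10 °C ⇒ hinge -0.071·(18.6−10) = -0.6106
  sulphur-dioxide contribution → 0.5333 μm/a
  chloride contribution → 1.026 μm/a
  total first-year rate 1.56 μm/a
Ordering by μm/a: carbon steel (35.2) > copper (1.74) > zinc (1.56)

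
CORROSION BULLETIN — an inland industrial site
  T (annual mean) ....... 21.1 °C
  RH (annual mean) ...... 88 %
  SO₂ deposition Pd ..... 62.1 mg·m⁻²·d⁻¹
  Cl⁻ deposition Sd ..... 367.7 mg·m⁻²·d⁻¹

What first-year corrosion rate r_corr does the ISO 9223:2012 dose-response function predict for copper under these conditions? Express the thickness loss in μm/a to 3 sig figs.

copper: temperature factor f = -0.080·(11.1) = -0.8880
  SO₂ term: 0.0053·62.1^0.26·exp(0.059·88-0.8880) = 1.147
  Sd branch = 0.01025·Sd^0.27·e^(0.036·RH+0.049·T) = 3.375 μm/a
  r_corr = 1.147 + 3.375 = 4.522 μm/a

r_corr = 4.52 μm/a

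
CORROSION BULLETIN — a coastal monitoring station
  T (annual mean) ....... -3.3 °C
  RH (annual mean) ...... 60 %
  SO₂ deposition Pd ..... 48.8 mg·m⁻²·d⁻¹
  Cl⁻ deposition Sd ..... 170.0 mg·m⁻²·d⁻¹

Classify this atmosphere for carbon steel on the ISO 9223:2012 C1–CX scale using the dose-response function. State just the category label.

C2

carbon steel: temperature factor f = +0.150·(-13.3) = -1.9950
  SO₂ term: 1.77·48.8^0.52·exp(0.02·60-1.9950) = 6.035
  Cl⁻ term: 0.102·170.0^0.62·exp(0.033·60+0.04·-3.3) = 15.63
  sum: 6.035 + 15.63 → r_corr = 21.67 μm/a
ISO 9223 Table 2 (carbon steel): 1.3 < 21.7 ≤ 25 μm/a ⇒ C2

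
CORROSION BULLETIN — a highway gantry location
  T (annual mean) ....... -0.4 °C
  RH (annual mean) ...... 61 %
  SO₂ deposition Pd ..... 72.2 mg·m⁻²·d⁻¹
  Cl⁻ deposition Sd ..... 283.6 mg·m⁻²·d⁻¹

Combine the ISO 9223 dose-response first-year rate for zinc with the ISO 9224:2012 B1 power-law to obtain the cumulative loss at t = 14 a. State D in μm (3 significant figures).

D(14) = 14.0 μm

zinc: temperature factor f = +0.038·(-10.4) = -0.3952
  Pd branch = 0.0129·Pd^0.44·e^(0.046·RH+f) = 0.9448 μm/a
  Sd branch = 0.0175·Sd^0.57·e^(0.008·RH+0.085·T) = 0.689 μm/a
  sum: 0.9448 + 0.689 → r_corr = 1.634 μm/a
Long-term exponent b (ISO 9224 Table 2, B1) = 0.813
  D(14) = 1.634 × 14^0.813 = 1.634 × 8.547 = 13.96 μm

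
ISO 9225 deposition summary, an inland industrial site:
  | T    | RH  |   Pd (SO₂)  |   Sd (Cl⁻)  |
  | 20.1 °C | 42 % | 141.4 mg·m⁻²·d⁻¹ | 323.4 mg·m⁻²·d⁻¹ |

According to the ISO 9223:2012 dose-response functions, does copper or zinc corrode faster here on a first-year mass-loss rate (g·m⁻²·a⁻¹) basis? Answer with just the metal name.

copper: temperature factor f = -0.080·(10.1) = -0.8080
  SO₂ term: 0.0053·141.4^0.26·exp(0.059·42-0.8080) = 0.102
  Sd branch = 0.01025·Sd^0.27·e^(0.036·RH+0.049·T) = 0.5926 μm/a
  sum: 0.102 + 0.5926 → r_corr = 0.6946 μm/a
  mass loss = 0.6946 μm/a × 8.96 g/cm³ = 6.224 g·m⁻²·a⁻¹
zinc: f(T) = -0.071·(T−10) [T>10 °C] = -0.7171
  Pd branch = 0.0129·Pd^0.44·e^(0.046·RH+f) = 0.3841 μm/a
  Sd branch = 0.0175·Sd^0.57·e^(0.008·RH+0.085·T) = 3.643 μm/a
  sum: 0.3841 + 3.643 → r_corr = 4.027 μm/a
  mass loss = 4.027 μm/a × 7.14 g/cm³ = 28.76 g·m⁻²·a⁻¹
Ordering by g·m⁻²·a⁻¹: zinc (28.8) > copper (6.22)

zinc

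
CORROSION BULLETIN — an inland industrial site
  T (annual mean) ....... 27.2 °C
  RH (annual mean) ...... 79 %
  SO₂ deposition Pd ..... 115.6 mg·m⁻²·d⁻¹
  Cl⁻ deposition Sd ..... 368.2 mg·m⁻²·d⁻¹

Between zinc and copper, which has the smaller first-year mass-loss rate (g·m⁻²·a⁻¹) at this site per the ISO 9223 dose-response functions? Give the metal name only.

copper

zinc: temperature factor f = -0.071·(17.2) = -1.2212
  SO₂ term: 0.0129·115.6^0.44·exp(0.046·79-1.2212) = 1.165
  Sd branch = 0.0175·Sd^0.57·e^(0.008·RH+0.085·T) = 9.644 μm/a
  sum: 1.165 + 9.644 → r_corr = 10.81 μm/a
  mass loss = 10.81 μm/a × 7.14 g/cm³ = 77.17 g·m⁻²·a⁻¹
copper: f(T) = -0.080·(T−10) [T>10 °C] = -1.3760
  Pd branch = 0.0053·Pd^0.26·e^(0.059·RH+f) = 0.4867 μm/a
  Cl⁻ term: 0.01025·368.2^0.27·exp(0.036·79+0.049·27.2) = 3.293
  sum: 0.4867 + 3.293 → r_corr = 3.779 μm/a
  mass loss = 3.779 μm/a × 8.96 g/cm³ = 33.86 g·m⁻²·a⁻¹
Ordering by g·m⁻²·a⁻¹: zinc (77.2) > copper (33.9)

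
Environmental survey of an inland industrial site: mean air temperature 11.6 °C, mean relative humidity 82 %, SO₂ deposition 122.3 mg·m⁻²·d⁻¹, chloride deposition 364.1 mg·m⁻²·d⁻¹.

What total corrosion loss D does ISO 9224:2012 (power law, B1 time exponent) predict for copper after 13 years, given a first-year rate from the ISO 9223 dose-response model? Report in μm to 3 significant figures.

copper: f(T) = -0.080·(T−10) [T>10 °C] = -0.1280
  SO₂ term: 0.0053·122.3^0.26·exp(0.059·82-0.1280) = 2.054
  Sd branch = 0.01025·Sd^0.27·e^(0.036·RH+0.049·T) = 1.703 μm/a
  sum: 2.054 + 1.703 → r_corr = 3.756 μm/a
Long-term exponent b (ISO 9224 Table 2, B1) = 0.667
  D(13) = 3.756 × 13^0.667 = 3.756 × 5.534 = 20.79 μm

D(13) = 20.8 μm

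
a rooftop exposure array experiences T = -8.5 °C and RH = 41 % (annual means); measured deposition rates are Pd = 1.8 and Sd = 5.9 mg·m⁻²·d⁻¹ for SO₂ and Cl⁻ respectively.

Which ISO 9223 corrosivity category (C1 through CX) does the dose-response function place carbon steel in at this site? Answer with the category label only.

C1

carbon steel: T≤10 °C ⇒ hinge +0.150·(-8.5−10) = -2.7750
  Pd branch = 1.77·Pd^0.52·e^(0.02·RH+f) = 0.3401 μm/a
  Cl⁻ term: 0.102·5.9^0.62·exp(0.033·41+0.04·-8.5) = 0.8442
  r_corr = 0.3401 + 0.8442 = 1.184 μm/a
Category bounds: 0…1.3 μm/a bracket r_corr ⇒ C1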